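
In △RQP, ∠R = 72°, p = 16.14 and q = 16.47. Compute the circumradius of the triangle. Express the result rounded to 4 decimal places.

By the law of cosines, r² = q² + p² − 2·q·p·cos R = 367.47, so r ≈ 19.17.
Area = ½·q·p·sin R ≈ 126.41.
Circumradius = r/(2 sin R) ≈ 10.078.

10.0780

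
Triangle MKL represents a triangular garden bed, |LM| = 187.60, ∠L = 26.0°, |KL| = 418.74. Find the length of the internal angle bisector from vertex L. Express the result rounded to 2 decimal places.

By the law of cosines, |MK|² = |KL|² + |LM|² − 2·|KL|·|LM|·cos L = 69326, so |MK| ≈ 263.3.
The bisector from L has length 2·|KL|·|LM|·cos(∠L/2)/(|KL|+|LM|) ≈ 252.47.

t_L ≈ 252.47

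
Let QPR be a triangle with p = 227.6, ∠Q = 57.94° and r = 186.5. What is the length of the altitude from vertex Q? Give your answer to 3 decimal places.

By the law of cosines, q² = p² + r² − 2·p·r·cos Q = 41521, so q ≈ 203.77.
Area = ½·p·r·sin Q ≈ 17987.
The altitude from Q has length 2·area/q ≈ 176.54.

176.544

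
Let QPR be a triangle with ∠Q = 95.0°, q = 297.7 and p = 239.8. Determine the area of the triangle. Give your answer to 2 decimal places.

area ≈ 18722.32

Law of sines: sin P = p·sin Q/q ≈ 0.80244.
Since q ≥ p, only the acute value applies: ∠P ≈ 53.36°.
Then ∠R = 180° − ∠Q − ∠P ≈ 31.64°.
Law of sines gives r = q·sin R/sin Q ≈ 156.75.
Area = ½·q·p·sin R ≈ 18722.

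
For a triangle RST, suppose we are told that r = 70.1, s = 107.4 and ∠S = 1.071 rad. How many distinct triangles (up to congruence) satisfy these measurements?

r·sin S = 70.1·sin(1.071 rad) ≈ 61.53.
Since s ≥ r, exactly one triangle exists.

1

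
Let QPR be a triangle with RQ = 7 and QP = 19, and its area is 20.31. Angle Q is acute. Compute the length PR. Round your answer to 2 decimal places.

From area = ½·RQ·QP·sin Q, we get sin Q = 2·area/(RQ·QP) ≈ 0.30541.
Taking the acute solution, ∠Q ≈ 17.78°.
Law of cosines then gives PR ≈ 12.518.

12.52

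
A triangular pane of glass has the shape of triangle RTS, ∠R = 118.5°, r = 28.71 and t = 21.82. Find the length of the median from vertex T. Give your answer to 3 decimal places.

18.791

Law of sines: sin T = t·sin R/r ≈ 0.66791.
Since r ≥ t, only the acute value applies: ∠T ≈ 41.91°.
Then ∠S = 180° − ∠R − ∠T ≈ 19.59°.
Law of sines gives s = r·sin S/sin R ≈ 10.956.
Median from T: ½√(2·s² + 2·r² − t²) ≈ 18.791.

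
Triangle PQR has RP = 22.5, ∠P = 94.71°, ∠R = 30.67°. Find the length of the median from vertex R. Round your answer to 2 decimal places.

m_R ≈ 24.12

The third angle is ∠Q = 180° − ∠R − ∠P = 54.62°.
Law of sines: QR = RP·sin P/sin Q ≈ 27.503.
Law of sines: PQ = RP·sin R/sin Q ≈ 14.077.
Median from R: ½√(2·QR² + 2·RP² − PQ²) ≈ 24.12.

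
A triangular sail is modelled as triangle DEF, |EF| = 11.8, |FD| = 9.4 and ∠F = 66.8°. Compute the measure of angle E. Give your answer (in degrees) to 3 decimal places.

46.858

By the law of cosines, |DE|² = |EF|² + |FD|² − 2·|EF|·|FD|·cos F = 140.21, so |DE| ≈ 11.841.
Law of cosines again: cos E = (|DE|² + |EF|² − |FD|²)/(2·|DE|·|EF|) ≈ 0.68381, so ∠E ≈ 46.86°.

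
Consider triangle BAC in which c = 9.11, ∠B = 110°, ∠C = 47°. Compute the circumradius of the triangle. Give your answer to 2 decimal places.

The third angle is ∠A = 180° − ∠C − ∠B = 23.00°.
Law of sines: b = c·sin B/sin C ≈ 11.705.
Law of sines: a = c·sin A/sin C ≈ 4.8671.
Circumradius = c/(2 sin C) ≈ 6.2282.

6.23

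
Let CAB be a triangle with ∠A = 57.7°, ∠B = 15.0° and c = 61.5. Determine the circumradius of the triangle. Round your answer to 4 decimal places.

32.2070

The third angle is ∠C = 180° − ∠A − ∠B = 107.30°.
Law of sines: a = c·sin A/sin C ≈ 54.447.
Law of sines: b = c·sin B/sin C ≈ 16.672.
Circumradius = c/(2 sin C) ≈ 32.207.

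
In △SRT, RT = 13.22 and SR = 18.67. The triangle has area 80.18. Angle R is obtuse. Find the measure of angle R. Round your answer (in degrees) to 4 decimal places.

139.4802

From area = ½·SR·RT·sin R, we get sin R = 2·area/(SR·RT) ≈ 0.64971.
Taking the obtuse solution, ∠R ≈ 139.48°.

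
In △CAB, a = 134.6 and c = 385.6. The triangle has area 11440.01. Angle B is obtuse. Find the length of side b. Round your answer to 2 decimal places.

From area = ½·c·a·sin B, we get sin B = 2·area/(c·a) ≈ 0.44083.
Taking the obtuse solution, ∠B ≈ 153.84°.
Law of cosines then gives b ≈ 509.88.

509.88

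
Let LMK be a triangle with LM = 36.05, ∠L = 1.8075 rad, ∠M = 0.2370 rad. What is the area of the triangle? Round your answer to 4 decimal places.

The third angle is ∠K = π − ∠L − ∠M = 1.0971 rad.
Law of sines: MK = LM·sin L/sin K ≈ 39.381.
Law of sines: KL = LM·sin M/sin K ≈ 9.5114.
Area = ½·LM·MK·sin M ≈ 166.66.

166.6633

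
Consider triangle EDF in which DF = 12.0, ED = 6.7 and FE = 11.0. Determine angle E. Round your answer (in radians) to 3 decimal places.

By the law of cosines, cos E = (FE² + ED² − DF²) / (2·FE·ED) ≈ 0.14851, so ∠E ≈ 1.422 rad.

∠E ≈ 1.422 rad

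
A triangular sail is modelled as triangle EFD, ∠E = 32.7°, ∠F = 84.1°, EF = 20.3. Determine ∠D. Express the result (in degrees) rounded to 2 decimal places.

The third angle is ∠D = 180° − ∠E − ∠F = 63.20°.

∠D ≈ 63.20°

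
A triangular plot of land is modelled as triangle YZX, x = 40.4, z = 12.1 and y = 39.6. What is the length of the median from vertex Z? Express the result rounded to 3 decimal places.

m_Z ≈ 39.542

Median from Z: ½√(2·x² + 2·y² − z²) ≈ 39.542.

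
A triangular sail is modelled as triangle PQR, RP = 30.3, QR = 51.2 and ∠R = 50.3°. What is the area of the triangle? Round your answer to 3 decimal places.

Area = ½·QR·RP·sin R ≈ 596.81.

596.808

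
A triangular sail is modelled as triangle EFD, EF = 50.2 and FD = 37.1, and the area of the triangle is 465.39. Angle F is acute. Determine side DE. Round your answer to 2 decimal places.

25.89

From area = ½·EF·FD·sin F, we get sin F = 2·area/(EF·FD) ≈ 0.49977.
Taking the acute solution, ∠F ≈ 29.98°.
Law of cosines then gives DE ≈ 25.887.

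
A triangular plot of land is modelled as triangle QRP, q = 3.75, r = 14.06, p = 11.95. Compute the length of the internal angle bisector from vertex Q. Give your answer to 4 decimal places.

By the law of cosines, cos Q = (r² + p² − q²) / (2·r·p) ≈ 0.97140, so ∠Q ≈ 13.74°.
The bisector from Q has length 2·r·p·cos(∠Q/2)/(r+p) ≈ 12.827.

12.8267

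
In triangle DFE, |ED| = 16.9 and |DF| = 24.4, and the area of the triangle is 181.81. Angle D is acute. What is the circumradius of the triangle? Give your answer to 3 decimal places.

From area = ½·|ED|·|DF|·sin D, we get sin D = 2·area/(|ED|·|DF|) ≈ 0.88180.
Taking the acute solution, ∠D ≈ 61.86°.
Law of cosines then gives |FE| ≈ 22.181.
Circumradius = |FE|/(2 sin D) ≈ 12.577.

12.577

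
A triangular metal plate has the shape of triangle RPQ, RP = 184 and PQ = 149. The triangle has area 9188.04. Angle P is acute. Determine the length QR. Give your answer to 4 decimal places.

123.9562

From area = ½·RP·PQ·sin P, we get sin P = 2·area/(RP·PQ) ≈ 0.67027.
Taking the acute solution, ∠P ≈ 42.09°.
Law of cosines then gives QR ≈ 123.96.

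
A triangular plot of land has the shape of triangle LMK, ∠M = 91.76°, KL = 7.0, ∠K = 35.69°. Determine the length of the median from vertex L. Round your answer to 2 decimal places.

The third angle is ∠L = 180° − ∠M − ∠K = 52.55°.
Law of sines: MK = KL·sin L/sin M ≈ 5.5598.
Law of sines: LM = KL·sin K/sin M ≈ 4.0857.
Median from L: ½√(2·KL² + 2·LM² − MK²) ≈ 5.0119.

5.01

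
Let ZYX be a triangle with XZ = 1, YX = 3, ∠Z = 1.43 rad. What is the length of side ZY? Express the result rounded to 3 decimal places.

Law of sines: sin Y = XZ·sin Z/YX ≈ 0.33003.
Since YX ≥ XZ, only the acute value applies: ∠Y ≈ 0.336 rad.
Then ∠X = π − ∠Z − ∠Y ≈ 1.375 rad.
Law of sines gives ZY = YX·sin X/sin Z ≈ 2.9722.

2.972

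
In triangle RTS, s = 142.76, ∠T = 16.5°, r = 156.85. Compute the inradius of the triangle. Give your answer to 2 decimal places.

18.44

By the law of cosines, t² = s² + r² − 2·s·r·cos T = 2042.7, so t ≈ 45.197.
Area = ½·s·r·sin T ≈ 3179.8.
Semiperimeter p = (156.85+45.197+142.76)/2 = 172.4.
Inradius = area/p = 3179.8/172.4 ≈ 18.444.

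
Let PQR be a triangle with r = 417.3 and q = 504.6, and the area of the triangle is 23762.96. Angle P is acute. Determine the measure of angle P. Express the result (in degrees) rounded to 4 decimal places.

∠P ≈ 13.0441°

From area = ½·q·r·sin P, we get sin P = 2·area/(q·r) ≈ 0.22570.
Taking the acute solution, ∠P ≈ 13.04°.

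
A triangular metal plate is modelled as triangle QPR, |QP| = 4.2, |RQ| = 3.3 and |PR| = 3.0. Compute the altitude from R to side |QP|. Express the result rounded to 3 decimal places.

Semiperimeter s = (3 + 3.3 + 4.2)/2 = 5.25.
Heron's formula: area = √(5.25·2.25·1.95·1.05) ≈ 4.9179.
The altitude from R has length 2·area/|QP| ≈ 2.3419.

2.342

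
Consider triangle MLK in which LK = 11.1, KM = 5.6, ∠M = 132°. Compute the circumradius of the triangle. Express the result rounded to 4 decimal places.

R ≈ 7.4683

Law of sines: sin L = KM·sin M/LK ≈ 0.37492.
Since LK ≥ KM, only the acute value applies: ∠L ≈ 22.02°.
Then ∠K = 180° − ∠M − ∠L ≈ 25.98°.
Law of sines gives ML = LK·sin K/sin M ≈ 6.5432.
Circumradius = LK/(2 sin M) ≈ 7.4683.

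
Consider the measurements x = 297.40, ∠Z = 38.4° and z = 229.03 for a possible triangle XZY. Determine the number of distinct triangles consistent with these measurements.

2

x·sin Z = 297.40·sin(38.4°) ≈ 184.7.
Since x sin Z < z < x (184.7 < 229.03 < 297.40), two triangles exist.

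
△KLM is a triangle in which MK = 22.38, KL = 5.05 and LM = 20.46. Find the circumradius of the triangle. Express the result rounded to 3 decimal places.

By the law of cosines, cos K = (MK² + KL² − LM²) / (2·MK·KL) ≈ 0.47671, so ∠K ≈ 1.074 rad.
Circumradius = LM/(2 sin K) ≈ 11.637.

11.637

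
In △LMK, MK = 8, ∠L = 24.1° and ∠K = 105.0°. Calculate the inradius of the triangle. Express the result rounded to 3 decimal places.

The third angle is ∠M = 180° − ∠K − ∠L = 50.90°.
Law of sines: KL = MK·sin M/sin L ≈ 15.204.
Law of sines: LM = MK·sin K/sin L ≈ 18.924.
Area = ½·MK·KL·sin K ≈ 58.745.
Semiperimeter s = (8+15.204+18.924)/2 = 21.064.
Inradius = area/s = 58.745/21.064 ≈ 2.7888.

r ≈ 2.789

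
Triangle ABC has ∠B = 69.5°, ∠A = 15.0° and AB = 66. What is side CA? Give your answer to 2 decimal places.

The third angle is ∠C = 180° − ∠A − ∠B = 95.50°.
Law of sines: CA = AB·sin B/sin C ≈ 62.106.

62.11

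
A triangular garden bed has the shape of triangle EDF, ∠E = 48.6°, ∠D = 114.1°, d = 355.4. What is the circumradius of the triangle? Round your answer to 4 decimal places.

The third angle is ∠F = 180° − ∠E − ∠D = 17.30°.
Law of sines: e = d·sin E/sin D ≈ 292.05.
Law of sines: f = d·sin F/sin D ≈ 115.78.
Circumradius = d/(2 sin D) ≈ 194.67.

R ≈ 194.6684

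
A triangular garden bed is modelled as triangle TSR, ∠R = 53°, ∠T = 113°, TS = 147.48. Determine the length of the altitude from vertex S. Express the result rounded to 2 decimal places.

The third angle is ∠S = 180° − ∠R − ∠T = 14.00°.
Law of sines: SR = TS·sin T/sin R ≈ 169.98.
Law of sines: RT = TS·sin S/sin R ≈ 44.674.
Area = ½·TS·SR·sin S ≈ 3032.4.
The altitude from S has length 2·area/RT ≈ 135.76.

135.76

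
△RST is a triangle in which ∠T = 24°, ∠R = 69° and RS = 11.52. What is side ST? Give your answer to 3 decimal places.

The third angle is ∠S = 180° − ∠T − ∠R = 87.00°.
Law of sines: ST = RS·sin R/sin T ≈ 26.442.

26.442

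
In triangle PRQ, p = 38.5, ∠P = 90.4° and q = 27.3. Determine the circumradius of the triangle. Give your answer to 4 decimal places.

19.2505

Law of sines: sin Q = q·sin P/p ≈ 0.70907.
Since p ≥ q, only the acute value applies: ∠Q ≈ 45.16°.
Then ∠R = 180° − ∠P − ∠Q ≈ 44.44°.
Law of sines gives r = p·sin R/sin P ≈ 26.957.
Circumradius = p/(2 sin P) ≈ 19.25.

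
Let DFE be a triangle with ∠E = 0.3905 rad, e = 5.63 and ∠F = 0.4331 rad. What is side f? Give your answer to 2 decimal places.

6.21

The third angle is ∠D = π − ∠F − ∠E = 2.3180 rad.
Law of sines: f = e·sin F/sin E ≈ 6.2074.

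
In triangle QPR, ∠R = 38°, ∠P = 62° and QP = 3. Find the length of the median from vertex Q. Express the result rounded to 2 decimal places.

The third angle is ∠Q = 180° − ∠P − ∠R = 80.00°.
Law of sines: PR = QP·sin Q/sin R ≈ 4.7988.
Law of sines: RQ = QP·sin P/sin R ≈ 4.3024.
Median from Q: ½√(2·RQ² + 2·QP² − PR²) ≈ 2.8281.

2.83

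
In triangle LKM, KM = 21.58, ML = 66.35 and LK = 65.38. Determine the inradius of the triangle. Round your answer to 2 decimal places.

9.14

Semiperimeter s = (21.58 + 66.35 + 65.38)/2 = 76.655.
Heron's formula: area = √(76.655·55.075·10.305·11.275) ≈ 700.37.
Inradius = area/s = 700.37/76.655 ≈ 9.1367.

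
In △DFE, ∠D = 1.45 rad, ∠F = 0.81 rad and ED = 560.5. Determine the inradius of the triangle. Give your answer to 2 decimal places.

The third angle is ∠E = π − ∠D − ∠F = 0.882 rad.
Law of sines: FE = ED·sin D/sin F ≈ 768.23.
Law of sines: DF = ED·sin E/sin F ≈ 597.23.
Area = ½·ED·FE·sin E ≈ 1.6615e+05.
Semiperimeter s = (768.23+560.5+597.23)/2 = 962.98.
Inradius = area/s = 1.6615e+05/962.98 ≈ 172.54.

r ≈ 172.54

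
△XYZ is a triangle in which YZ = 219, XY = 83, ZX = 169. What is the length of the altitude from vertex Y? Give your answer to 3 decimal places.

74.289

Semiperimeter s = (219 + 169 + 83)/2 = 235.5.
Heron's formula: area = √(235.5·16.5·66.5·152.5) ≈ 6277.4.
The altitude from Y has length 2·area/ZX ≈ 74.289.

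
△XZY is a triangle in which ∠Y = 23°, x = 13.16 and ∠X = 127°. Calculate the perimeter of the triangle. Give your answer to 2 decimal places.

The third angle is ∠Z = 180° − ∠Y − ∠X = 30.00°.
Law of sines: z = x·sin Z/sin X ≈ 8.2391.
Law of sines: y = x·sin Y/sin X ≈ 6.4385.
Semiperimeter s = (13.16+8.2391+6.4385)/2 = 13.919.
Perimeter = 13.16 + 8.2391 + 6.4385 = 27.838.

perimeter ≈ 27.84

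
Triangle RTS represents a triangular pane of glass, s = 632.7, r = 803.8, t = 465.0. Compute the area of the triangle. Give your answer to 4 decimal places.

Semiperimeter p = (803.8 + 465 + 632.7)/2 = 950.75.
Heron's formula: area = √(950.75·146.95·485.75·318.05) ≈ 1.4692e+05.

146917.0052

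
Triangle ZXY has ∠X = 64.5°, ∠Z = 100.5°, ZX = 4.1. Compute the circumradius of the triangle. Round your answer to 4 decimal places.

The third angle is ∠Y = 180° − ∠Z − ∠X = 15.00°.
Law of sines: XY = ZX·sin Z/sin Y ≈ 15.576.
Law of sines: YZ = ZX·sin X/sin Y ≈ 14.298.
Circumradius = ZX/(2 sin Y) ≈ 7.9206.

7.9206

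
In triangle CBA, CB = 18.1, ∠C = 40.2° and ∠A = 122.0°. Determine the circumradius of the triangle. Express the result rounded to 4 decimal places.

10.6716

The third angle is ∠B = 180° − ∠A − ∠C = 17.80°.
Law of sines: BA = CB·sin C/sin A ≈ 13.776.
Law of sines: AC = CB·sin B/sin A ≈ 6.5245.
Circumradius = CB/(2 sin A) ≈ 10.672.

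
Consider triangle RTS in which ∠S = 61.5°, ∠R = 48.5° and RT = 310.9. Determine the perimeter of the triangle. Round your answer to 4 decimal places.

perimeter ≈ 908.2948

The third angle is ∠T = 180° − ∠S − ∠R = 70.00°.
Law of sines: TS = RT·sin R/sin S ≈ 264.96.
Law of sines: SR = RT·sin T/sin S ≈ 332.44.
Semiperimeter s = (264.96+332.44+310.9)/2 = 454.15.
Perimeter = 264.96 + 332.44 + 310.9 = 908.29.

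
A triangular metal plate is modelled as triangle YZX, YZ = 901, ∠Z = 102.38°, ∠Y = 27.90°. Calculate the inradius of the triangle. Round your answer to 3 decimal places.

r ≈ 186.540

The third angle is ∠X = 180° − ∠Y − ∠Z = 49.72°.
Law of sines: ZX = YZ·sin Y/sin X ≈ 552.64.
Law of sines: XY = YZ·sin Z/sin X ≈ 1153.6.
Area = ½·YZ·ZX·sin Z ≈ 2.4317e+05.
Semiperimeter s = (552.64+1153.6+901)/2 = 1303.6.
Inradius = area/s = 2.4317e+05/1303.6 ≈ 186.54.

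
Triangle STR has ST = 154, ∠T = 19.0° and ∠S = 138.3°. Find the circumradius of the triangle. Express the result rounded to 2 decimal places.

199.53

The third angle is ∠R = 180° − ∠S − ∠T = 22.70°.
Law of sines: TR = ST·sin S/sin R ≈ 265.47.
Law of sines: RS = ST·sin T/sin R ≈ 129.92.
Circumradius = ST/(2 sin R) ≈ 199.53.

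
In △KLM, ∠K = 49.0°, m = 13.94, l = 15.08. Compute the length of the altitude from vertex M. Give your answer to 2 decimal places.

11.38

By the law of cosines, k² = l² + m² − 2·l·m·cos K = 145.9, so k ≈ 12.079.
Area = ½·l·m·sin K ≈ 79.326.
The altitude from M has length 2·area/m ≈ 11.381.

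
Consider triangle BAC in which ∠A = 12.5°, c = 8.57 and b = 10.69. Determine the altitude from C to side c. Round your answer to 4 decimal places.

By the law of cosines, a² = c² + b² − 2·c·b·cos A = 8.8376, so a ≈ 2.9728.
Area = ½·c·b·sin A ≈ 9.9144.
The altitude from C has length 2·area/c ≈ 2.3137.

2.3137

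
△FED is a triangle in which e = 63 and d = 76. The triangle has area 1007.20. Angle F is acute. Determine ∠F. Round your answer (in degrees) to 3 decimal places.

24.880

From area = ½·e·d·sin F, we get sin F = 2·area/(e·d) ≈ 0.42072.
Taking the acute solution, ∠F ≈ 24.88°.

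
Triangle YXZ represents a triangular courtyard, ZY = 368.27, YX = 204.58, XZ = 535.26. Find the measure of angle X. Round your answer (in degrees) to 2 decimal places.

28.35

By the law of cosines, cos X = (YX² + XZ² − ZY²) / (2·YX·XZ) ≈ 0.88003, so ∠X ≈ 28.35°.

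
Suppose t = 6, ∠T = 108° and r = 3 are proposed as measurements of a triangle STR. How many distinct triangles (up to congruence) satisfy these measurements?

r·sin T = 3·sin(108°) ≈ 2.853.
Since ∠T is not acute, a triangle exists only if t > r; here t > r, so there is exactly one triangle.

1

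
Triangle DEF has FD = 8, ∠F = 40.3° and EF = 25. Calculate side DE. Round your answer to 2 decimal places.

19.59

By the law of cosines, DE² = EF² + FD² − 2·EF·FD·cos F = 383.93, so DE ≈ 19.594.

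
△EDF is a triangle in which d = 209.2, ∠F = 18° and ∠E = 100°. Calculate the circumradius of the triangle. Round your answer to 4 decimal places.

118.4668

The third angle is ∠D = 180° − ∠F − ∠E = 62.00°.
Law of sines: e = d·sin E/sin D ≈ 233.33.
Law of sines: f = d·sin F/sin D ≈ 73.217.
Circumradius = d/(2 sin D) ≈ 118.47.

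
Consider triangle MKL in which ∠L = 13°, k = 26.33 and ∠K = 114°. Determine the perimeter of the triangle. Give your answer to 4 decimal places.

55.8316

The third angle is ∠M = 180° − ∠K − ∠L = 53.00°.
Law of sines: m = k·sin M/sin K ≈ 23.018.
Law of sines: l = k·sin L/sin K ≈ 6.4835.
Semiperimeter s = (23.018+26.33+6.4835)/2 = 27.916.
Perimeter = 23.018 + 26.33 + 6.4835 = 55.832.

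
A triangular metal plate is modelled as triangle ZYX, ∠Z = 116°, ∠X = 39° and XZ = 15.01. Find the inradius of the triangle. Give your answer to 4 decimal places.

r ≈ 4.3523

The third angle is ∠Y = 180° − ∠X − ∠Z = 25.00°.
Law of sines: YX = XZ·sin Z/sin Y ≈ 31.922.
Law of sines: ZY = XZ·sin X/sin Y ≈ 22.351.
Area = ½·XZ·YX·sin X ≈ 150.77.
Semiperimeter s = (31.922+15.01+22.351)/2 = 34.642.
Inradius = area/s = 150.77/34.642 ≈ 4.3523.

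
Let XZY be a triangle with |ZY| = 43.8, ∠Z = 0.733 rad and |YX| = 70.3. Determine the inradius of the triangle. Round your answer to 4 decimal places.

r ≈ 13.4250

Law of sines: sin X = |ZY|·sin Z/|YX| ≈ 0.41688.
Since |YX| ≥ |ZY|, only the acute value applies: ∠X ≈ 0.430 rad.
Then ∠Y = π − ∠Z − ∠X ≈ 1.979 rad.
Law of sines gives |XZ| = |YX|·sin Y/sin Z ≈ 96.451.
Area = ½·|YX|·|ZY|·sin Y ≈ 1413.3.
Semiperimeter s = (43.8+70.3+96.451)/2 = 105.28.
Inradius = area/s = 1413.3/105.28 ≈ 13.425.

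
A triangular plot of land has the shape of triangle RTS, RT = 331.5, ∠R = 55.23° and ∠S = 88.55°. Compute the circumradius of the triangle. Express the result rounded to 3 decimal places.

165.803

The third angle is ∠T = 180° − ∠S − ∠R = 36.22°.
Law of sines: TS = RT·sin R/sin S ≈ 272.4.
Law of sines: SR = RT·sin T/sin S ≈ 195.94.
Circumradius = RT/(2 sin S) ≈ 165.8.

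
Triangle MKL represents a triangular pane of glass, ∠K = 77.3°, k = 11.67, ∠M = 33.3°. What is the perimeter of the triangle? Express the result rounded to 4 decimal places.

The third angle is ∠L = 180° − ∠M − ∠K = 69.40°.
Law of sines: m = k·sin M/sin K ≈ 6.5678.
Law of sines: l = k·sin L/sin K ≈ 11.198.
Semiperimeter s = (6.5678+11.67+11.198)/2 = 14.718.
Perimeter = 6.5678 + 11.67 + 11.198 = 29.436.

29.4356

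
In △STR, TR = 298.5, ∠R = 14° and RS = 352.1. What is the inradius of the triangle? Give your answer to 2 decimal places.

34.08

By the law of cosines, ST² = TR² + RS² − 2·TR·RS·cos R = 9116.9, so ST ≈ 95.483.
Area = ½·TR·RS·sin R ≈ 12713.
Semiperimeter s = (298.5+352.1+95.483)/2 = 373.04.
Inradius = area/s = 12713/373.04 ≈ 34.08.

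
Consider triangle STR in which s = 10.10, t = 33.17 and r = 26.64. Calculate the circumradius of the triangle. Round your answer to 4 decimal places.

19.6485

By the law of cosines, cos S = (t² + r² − s²) / (2·t·r) ≈ 0.96641, so ∠S ≈ 0.260 rad.
Circumradius = s/(2 sin S) ≈ 19.648.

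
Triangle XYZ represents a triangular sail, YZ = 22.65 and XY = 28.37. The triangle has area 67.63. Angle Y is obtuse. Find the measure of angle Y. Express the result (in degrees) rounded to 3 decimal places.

From area = ½·XY·YZ·sin Y, we get sin Y = 2·area/(XY·YZ) ≈ 0.21050.
Taking the obtuse solution, ∠Y ≈ 167.85°.

∠Y ≈ 167.849°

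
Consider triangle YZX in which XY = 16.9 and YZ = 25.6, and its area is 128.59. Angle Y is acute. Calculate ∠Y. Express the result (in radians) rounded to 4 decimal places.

From area = ½·XY·YZ·sin Y, we get sin Y = 2·area/(XY·YZ) ≈ 0.59444.
Taking the acute solution, ∠Y ≈ 0.637 rad.

∠Y ≈ 0.6366 rad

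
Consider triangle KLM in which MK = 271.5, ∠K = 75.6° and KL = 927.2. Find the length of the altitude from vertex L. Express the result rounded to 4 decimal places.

h_L ≈ 898.0703

By the law of cosines, LM² = MK² + KL² − 2·MK·KL·cos K = 8.082e+05, so LM ≈ 899.
Area = ½·MK·KL·sin K ≈ 1.2191e+05.
The altitude from L has length 2·area/MK ≈ 898.07.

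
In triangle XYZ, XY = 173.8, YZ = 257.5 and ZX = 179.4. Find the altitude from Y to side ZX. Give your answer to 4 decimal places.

Semiperimeter s = (257.5 + 179.4 + 173.8)/2 = 305.35.
Heron's formula: area = √(305.35·47.85·125.95·131.55) ≈ 15559.
The altitude from Y has length 2·area/ZX ≈ 173.46.

h_Y ≈ 173.4571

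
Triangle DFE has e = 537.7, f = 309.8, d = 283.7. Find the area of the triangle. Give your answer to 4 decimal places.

33732.9723

Semiperimeter s = (283.7 + 309.8 + 537.7)/2 = 565.6.
Heron's formula: area = √(565.6·281.9·255.8·27.9) ≈ 33733.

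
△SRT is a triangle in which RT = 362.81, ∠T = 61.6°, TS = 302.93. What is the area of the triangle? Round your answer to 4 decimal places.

area ≈ 48339.3427

Area = ½·RT·TS·sin T ≈ 48339.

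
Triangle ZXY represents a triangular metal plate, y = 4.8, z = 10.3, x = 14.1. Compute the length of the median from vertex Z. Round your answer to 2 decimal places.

9.19

Median from Z: ½√(2·x² + 2·y² − z²) ≈ 9.1871.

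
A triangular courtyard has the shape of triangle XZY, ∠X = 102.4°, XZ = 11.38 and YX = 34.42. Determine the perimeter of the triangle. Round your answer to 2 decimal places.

By the law of cosines, ZY² = YX² + XZ² − 2·YX·XZ·cos X = 1482.5, so ZY ≈ 38.503.
Semiperimeter s = (38.503+34.42+11.38)/2 = 42.151.
Perimeter = 38.503 + 34.42 + 11.38 = 84.303.

84.30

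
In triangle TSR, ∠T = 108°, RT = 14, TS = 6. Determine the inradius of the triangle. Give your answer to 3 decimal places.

By the law of cosines, SR² = RT² + TS² − 2·RT·TS·cos T = 283.91, so SR ≈ 16.85.
Area = ½·RT·TS·sin T ≈ 39.944.
Semiperimeter s = (16.85+14+6)/2 = 18.425.
Inradius = area/s = 39.944/18.425 ≈ 2.168.

r ≈ 2.168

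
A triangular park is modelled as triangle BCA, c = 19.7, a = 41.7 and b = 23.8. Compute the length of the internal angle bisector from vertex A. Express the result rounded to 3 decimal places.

6.164

By the law of cosines, cos A = (b² + c² − a²) / (2·b·c) ≈ -0.83645, so ∠A ≈ 146.77°.
The bisector from A has length 2·b·c·cos(∠A/2)/(b+c) ≈ 6.1644.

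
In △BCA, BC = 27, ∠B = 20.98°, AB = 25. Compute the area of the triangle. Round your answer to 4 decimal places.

120.8392

Area = ½·AB·BC·sin B ≈ 120.84.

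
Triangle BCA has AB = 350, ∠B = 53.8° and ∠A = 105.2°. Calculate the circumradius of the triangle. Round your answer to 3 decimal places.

R ≈ 488.325

The third angle is ∠C = 180° − ∠A − ∠B = 21.00°.
Law of sines: CA = AB·sin B/sin C ≈ 788.12.
Law of sines: BC = AB·sin A/sin C ≈ 942.48.
Circumradius = AB/(2 sin C) ≈ 488.32.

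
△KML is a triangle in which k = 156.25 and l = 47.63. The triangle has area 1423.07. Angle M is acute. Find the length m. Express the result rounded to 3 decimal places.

From area = ½·l·k·sin M, we get sin M = 2·area/(l·k) ≈ 0.38243.
Taking the acute solution, ∠M ≈ 22.48°.
Law of cosines then gives m ≈ 113.71.

113.709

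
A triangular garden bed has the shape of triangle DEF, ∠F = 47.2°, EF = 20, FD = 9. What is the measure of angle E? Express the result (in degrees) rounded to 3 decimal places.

By the law of cosines, DE² = EF² + FD² − 2·EF·FD·cos F = 236.4, so DE ≈ 15.375.
Law of cosines again: cos E = (DE² + EF² − FD²)/(2·DE·EF) ≈ 0.90307, so ∠E ≈ 25.44°.

∠E ≈ 25.435°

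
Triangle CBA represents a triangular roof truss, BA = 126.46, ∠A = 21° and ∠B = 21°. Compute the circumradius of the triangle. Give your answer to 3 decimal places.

The third angle is ∠C = 180° − ∠B − ∠A = 138.00°.
Law of sines: AC = BA·sin B/sin C ≈ 67.728.
Law of sines: CB = BA·sin A/sin C ≈ 67.728.
Circumradius = BA/(2 sin C) ≈ 94.496.

94.496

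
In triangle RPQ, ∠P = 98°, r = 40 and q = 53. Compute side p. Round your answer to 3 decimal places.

70.704

By the law of cosines, p² = q² + r² − 2·q·r·cos P = 4999.1, so p ≈ 70.704.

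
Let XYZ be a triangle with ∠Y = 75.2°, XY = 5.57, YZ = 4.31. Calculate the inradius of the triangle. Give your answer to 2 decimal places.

1.45

By the law of cosines, ZX² = XY² + YZ² − 2·XY·YZ·cos Y = 37.336, so ZX ≈ 6.1103.
Area = ½·XY·YZ·sin Y ≈ 11.605.
Semiperimeter s = (4.31+6.1103+5.57)/2 = 7.9952.
Inradius = area/s = 11.605/7.9952 ≈ 1.4515.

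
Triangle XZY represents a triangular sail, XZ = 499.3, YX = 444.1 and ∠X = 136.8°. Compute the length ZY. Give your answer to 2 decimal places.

By the law of cosines, ZY² = YX² + XZ² − 2·YX·XZ·cos X = 7.6981e+05, so ZY ≈ 877.39.

877.39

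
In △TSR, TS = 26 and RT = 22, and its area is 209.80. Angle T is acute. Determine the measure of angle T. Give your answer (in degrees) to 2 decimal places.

From area = ½·RT·TS·sin T, we get sin T = 2·area/(RT·TS) ≈ 0.73357.
Taking the acute solution, ∠T ≈ 47.19°.

47.19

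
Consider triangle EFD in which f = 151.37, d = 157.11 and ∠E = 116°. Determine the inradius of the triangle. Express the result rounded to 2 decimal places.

By the law of cosines, e² = f² + d² − 2·f·d·cos E = 68447, so e ≈ 261.62.
Area = ½·f·d·sin E ≈ 10687.
Semiperimeter s = (261.62+151.37+157.11)/2 = 285.05.
Inradius = area/s = 10687/285.05 ≈ 37.493.

r ≈ 37.49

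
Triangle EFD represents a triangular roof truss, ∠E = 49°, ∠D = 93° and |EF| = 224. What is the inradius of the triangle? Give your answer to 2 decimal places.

43.93

The third angle is ∠F = 180° − ∠D − ∠E = 38.00°.
Law of sines: |FD| = |EF|·sin E/sin D ≈ 169.29.
Law of sines: |DE| = |EF|·sin F/sin D ≈ 138.1.
Area = ½·|EF|·|FD|·sin F ≈ 11673.
Semiperimeter s = (169.29+138.1+224)/2 = 265.69.
Inradius = area/s = 11673/265.69 ≈ 43.934.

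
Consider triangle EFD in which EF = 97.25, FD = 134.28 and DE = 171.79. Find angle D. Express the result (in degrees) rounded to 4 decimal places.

∠D ≈ 34.3604°

By the law of cosines, cos D = (FD² + DE² − EF²) / (2·FD·DE) ≈ 0.82550, so ∠D ≈ 34.36°.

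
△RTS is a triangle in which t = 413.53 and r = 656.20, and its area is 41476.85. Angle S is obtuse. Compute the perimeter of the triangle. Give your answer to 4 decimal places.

2127.2467

From area = ½·r·t·sin S, we get sin S = 2·area/(r·t) ≈ 0.30570.
Taking the obtuse solution, ∠S ≈ 162.20°.
Law of cosines then gives s ≈ 1057.5.
Perimeter = 656.2 + 413.53 + 1057.5 = 2127.2.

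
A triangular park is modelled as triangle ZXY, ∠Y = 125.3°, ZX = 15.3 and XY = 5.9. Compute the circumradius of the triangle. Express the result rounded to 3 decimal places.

Law of sines: sin Z = XY·sin Y/ZX ≈ 0.31472.
Since ZX ≥ XY, only the acute value applies: ∠Z ≈ 18.34°.
Then ∠X = 180° − ∠Y − ∠Z ≈ 36.36°.
Law of sines gives YZ = ZX·sin X/sin Y ≈ 11.113.
Circumradius = ZX/(2 sin Y) ≈ 9.3734.

R ≈ 9.373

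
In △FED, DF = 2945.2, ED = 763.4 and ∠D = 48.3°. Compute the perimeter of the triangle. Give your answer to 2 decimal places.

By the law of cosines, FE² = ED² + DF² − 2·ED·DF·cos D = 6.2656e+06, so FE ≈ 2503.1.
Semiperimeter s = (763.4+2945.2+2503.1)/2 = 3105.9.
Perimeter = 763.4 + 2945.2 + 2503.1 = 6211.7.

6211.72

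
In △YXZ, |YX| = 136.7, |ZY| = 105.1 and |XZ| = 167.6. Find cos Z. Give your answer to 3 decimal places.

By the law of cosines, cos Z = (|XZ|² + |ZY|² − |YX|²) / (2·|XZ|·|ZY|) ≈ 0.58045, so ∠Z ≈ 0.952 rad.

cos Z ≈ 0.580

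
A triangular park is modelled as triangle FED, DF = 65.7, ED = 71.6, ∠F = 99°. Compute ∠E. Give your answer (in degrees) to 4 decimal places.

∠E ≈ 64.9990°

Law of sines: sin E = DF·sin F/ED ≈ 0.90630.
Since ED ≥ DF, only the acute value applies: ∠E ≈ 65.00°.
Then ∠D = 180° − ∠F − ∠E ≈ 16.00°.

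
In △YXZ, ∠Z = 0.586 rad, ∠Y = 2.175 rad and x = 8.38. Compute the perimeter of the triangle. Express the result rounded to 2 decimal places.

perimeter ≈ 39.42

The third angle is ∠X = π − ∠Z − ∠Y = 0.381 rad.
Law of sines: y = x·sin Y/sin X ≈ 18.565.
Law of sines: z = x·sin Z/sin X ≈ 12.476.
Semiperimeter s = (18.565+8.38+12.476)/2 = 19.71.
Perimeter = 18.565 + 8.38 + 12.476 = 39.421.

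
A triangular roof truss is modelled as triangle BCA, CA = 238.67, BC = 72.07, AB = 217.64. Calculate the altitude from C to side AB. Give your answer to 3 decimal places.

h_C ≈ 71.357

Semiperimeter s = (238.67 + 217.64 + 72.07)/2 = 264.19.
Heron's formula: area = √(264.19·25.52·46.55·192.12) ≈ 7765.1.
The altitude from C has length 2·area/AB ≈ 71.357.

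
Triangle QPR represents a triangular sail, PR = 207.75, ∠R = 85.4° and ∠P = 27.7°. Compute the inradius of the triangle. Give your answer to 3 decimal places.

The third angle is ∠Q = 180° − ∠P − ∠R = 66.90°.
Law of sines: RQ = PR·sin P/sin Q ≈ 104.99.
Law of sines: QP = PR·sin R/sin Q ≈ 225.13.
Area = ½·PR·RQ·sin R ≈ 10871.
Semiperimeter s = (207.75+104.99+225.13)/2 = 268.94.
Inradius = area/s = 10871/268.94 ≈ 40.421.

r ≈ 40.421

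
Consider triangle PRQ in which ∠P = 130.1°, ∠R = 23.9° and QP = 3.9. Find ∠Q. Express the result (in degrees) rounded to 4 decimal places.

∠Q ≈ 26.0000°

The third angle is ∠Q = 180° − ∠P − ∠R = 26.00°.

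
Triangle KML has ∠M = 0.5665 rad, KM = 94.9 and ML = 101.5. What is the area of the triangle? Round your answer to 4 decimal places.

2584.7549

Area = ½·KM·ML·sin M ≈ 2584.8.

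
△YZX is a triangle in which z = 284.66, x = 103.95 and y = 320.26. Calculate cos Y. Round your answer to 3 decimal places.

By the law of cosines, cos Y = (z² + x² − y²) / (2·z·x) ≈ -0.18130, so ∠Y ≈ 100.45°.

cos Y ≈ -0.181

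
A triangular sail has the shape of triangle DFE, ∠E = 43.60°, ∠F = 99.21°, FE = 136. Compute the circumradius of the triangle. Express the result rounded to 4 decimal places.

The third angle is ∠D = 180° − ∠F − ∠E = 37.19°.
Law of sines: ED = FE·sin F/sin D ≈ 222.09.
Law of sines: DF = FE·sin E/sin D ≈ 155.16.
Circumradius = FE/(2 sin D) ≈ 112.5.

112.4971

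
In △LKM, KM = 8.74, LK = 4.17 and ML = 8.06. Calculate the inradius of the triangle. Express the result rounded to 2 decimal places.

1.60

Semiperimeter s = (8.74 + 8.06 + 4.17)/2 = 10.485.
Heron's formula: area = √(10.485·1.745·2.425·6.315) ≈ 16.739.
Inradius = area/s = 16.739/10.485 ≈ 1.5965.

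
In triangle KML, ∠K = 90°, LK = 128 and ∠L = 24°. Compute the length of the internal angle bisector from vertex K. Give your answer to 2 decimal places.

The third angle is ∠M = 180° − ∠L − ∠K = 66.00°.
Law of sines: ML = LK·sin K/sin M ≈ 140.11.
Law of sines: KM = LK·sin L/sin M ≈ 56.989.
The bisector from K has length 2·LK·KM·cos(∠K/2)/(LK+KM) ≈ 55.766.

55.77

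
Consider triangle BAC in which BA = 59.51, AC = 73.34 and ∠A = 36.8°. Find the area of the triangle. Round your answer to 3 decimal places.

area ≈ 1307.208

Area = ½·BA·AC·sin A ≈ 1307.2.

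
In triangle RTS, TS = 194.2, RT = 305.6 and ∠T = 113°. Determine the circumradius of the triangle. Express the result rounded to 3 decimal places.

By the law of cosines, SR² = RT² + TS² − 2·RT·TS·cos T = 1.7748e+05, so SR ≈ 421.29.
Area = ½·RT·TS·sin T ≈ 27315.
Circumradius = SR/(2 sin T) ≈ 228.83.

228.835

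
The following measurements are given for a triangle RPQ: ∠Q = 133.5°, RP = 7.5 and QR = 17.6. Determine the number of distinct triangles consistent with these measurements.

0

QR·sin Q = 17.6·sin(133.5°) ≈ 12.77.
Since ∠Q is not acute, a triangle exists only if RP > QR; here RP ≤ QR, so there is no triangle.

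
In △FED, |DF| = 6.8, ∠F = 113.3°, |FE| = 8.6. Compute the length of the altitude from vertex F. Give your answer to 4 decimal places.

By the law of cosines, |ED|² = |DF|² + |FE|² − 2·|DF|·|FE|·cos F = 166.46, so |ED| ≈ 12.902.
Area = ½·|DF|·|FE|·sin F ≈ 26.855.
The altitude from F has length 2·area/|ED| ≈ 4.163.

h_F ≈ 4.1630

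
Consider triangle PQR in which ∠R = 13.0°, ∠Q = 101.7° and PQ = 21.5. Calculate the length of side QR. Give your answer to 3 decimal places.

86.832

The third angle is ∠P = 180° − ∠Q − ∠R = 65.30°.
Law of sines: QR = PQ·sin P/sin R ≈ 86.832.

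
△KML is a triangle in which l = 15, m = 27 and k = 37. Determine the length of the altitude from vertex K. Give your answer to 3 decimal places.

h_K ≈ 9.400

Semiperimeter s = (37 + 27 + 15)/2 = 39.5.
Heron's formula: area = √(39.5·2.5·12.5·24.5) ≈ 173.9.
The altitude from K has length 2·area/k ≈ 9.4002.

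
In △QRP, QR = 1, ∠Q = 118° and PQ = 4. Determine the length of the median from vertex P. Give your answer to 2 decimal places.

By the law of cosines, RP² = PQ² + QR² − 2·PQ·QR·cos Q = 20.756, so RP ≈ 4.5559.
Median from P: ½√(2·RP² + 2·PQ² − QR²) ≈ 4.2577.

4.26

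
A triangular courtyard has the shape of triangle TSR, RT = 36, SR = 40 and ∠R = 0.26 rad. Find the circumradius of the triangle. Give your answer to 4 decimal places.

By the law of cosines, TS² = SR² + RT² − 2·SR·RT·cos R = 112.8, so TS ≈ 10.621.
Area = ½·SR·RT·sin R ≈ 185.1.
Circumradius = TS/(2 sin R) ≈ 20.656.

20.6561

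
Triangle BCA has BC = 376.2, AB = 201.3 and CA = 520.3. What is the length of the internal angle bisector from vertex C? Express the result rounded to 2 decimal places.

431.12

By the law of cosines, cos C = (BC² + CA² − AB²) / (2·BC·CA) ≈ 0.94953, so ∠C ≈ 18.28°.
The bisector from C has length 2·BC·CA·cos(∠C/2)/(BC+CA) ≈ 431.12.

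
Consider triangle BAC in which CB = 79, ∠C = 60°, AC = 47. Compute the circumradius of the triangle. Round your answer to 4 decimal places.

R ≈ 39.7366

By the law of cosines, BA² = AC² + CB² − 2·AC·CB·cos C = 4737, so BA ≈ 68.826.
Area = ½·AC·CB·sin C ≈ 1607.8.
Circumradius = BA/(2 sin C) ≈ 39.737.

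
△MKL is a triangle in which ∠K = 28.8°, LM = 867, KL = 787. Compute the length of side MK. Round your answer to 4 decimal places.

1469.3596

Law of sines: sin M = KL·sin K/LM ≈ 0.43730.
Since LM ≥ KL, only the acute value applies: ∠M ≈ 25.93°.
Then ∠L = 180° − ∠K − ∠M ≈ 125.27°.
Law of sines gives MK = LM·sin L/sin K ≈ 1469.4.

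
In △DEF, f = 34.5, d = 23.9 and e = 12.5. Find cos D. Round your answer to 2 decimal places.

By the law of cosines, cos D = (e² + f² − d²) / (2·e·f) ≈ 0.89889, so ∠D ≈ 0.454 rad.

cos D ≈ 0.90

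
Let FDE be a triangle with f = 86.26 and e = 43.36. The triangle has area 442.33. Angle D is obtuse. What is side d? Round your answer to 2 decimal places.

128.80

From area = ½·e·f·sin D, we get sin D = 2·area/(e·f) ≈ 0.23653.
Taking the obtuse solution, ∠D ≈ 166.32°.
Law of cosines then gives d ≈ 128.8.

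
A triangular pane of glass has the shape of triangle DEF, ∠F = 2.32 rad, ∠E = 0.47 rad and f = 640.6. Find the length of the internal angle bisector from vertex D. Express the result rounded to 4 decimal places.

The third angle is ∠D = π − ∠E − ∠F = 0.352 rad.
Law of sines: d = f·sin D/sin F ≈ 301.3.
Law of sines: e = f·sin E/sin F ≈ 396.21.
The bisector from D has length 2·e·f·cos(∠D/2)/(e+f) ≈ 482.06.

t_D ≈ 482.0576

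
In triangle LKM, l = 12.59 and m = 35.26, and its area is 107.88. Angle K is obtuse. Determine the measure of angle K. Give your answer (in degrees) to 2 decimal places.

From area = ½·m·l·sin K, we get sin K = 2·area/(m·l) ≈ 0.48603.
Taking the obtuse solution, ∠K ≈ 150.92°.

150.92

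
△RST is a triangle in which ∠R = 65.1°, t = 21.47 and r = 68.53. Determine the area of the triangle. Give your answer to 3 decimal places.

Law of sines: sin T = t·sin R/r ≈ 0.28417.
Since r ≥ t, only the acute value applies: ∠T ≈ 16.51°.
Then ∠S = 180° − ∠R − ∠T ≈ 98.39°.
Law of sines gives s = r·sin S/sin R ≈ 74.744.
Area = ½·r·t·sin S ≈ 727.79.

727.795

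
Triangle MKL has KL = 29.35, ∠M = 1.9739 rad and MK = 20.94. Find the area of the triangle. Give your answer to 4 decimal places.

Law of sines: sin L = MK·sin M/KL ≈ 0.65627.
Since KL ≥ MK, only the acute value applies: ∠L ≈ 0.7159 rad.
Then ∠K = π − ∠M − ∠L ≈ 0.4518 rad.
Law of sines gives LM = KL·sin K/sin M ≈ 13.931.
Area = ½·KL·MK·sin K ≈ 134.17.

area ≈ 134.1670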